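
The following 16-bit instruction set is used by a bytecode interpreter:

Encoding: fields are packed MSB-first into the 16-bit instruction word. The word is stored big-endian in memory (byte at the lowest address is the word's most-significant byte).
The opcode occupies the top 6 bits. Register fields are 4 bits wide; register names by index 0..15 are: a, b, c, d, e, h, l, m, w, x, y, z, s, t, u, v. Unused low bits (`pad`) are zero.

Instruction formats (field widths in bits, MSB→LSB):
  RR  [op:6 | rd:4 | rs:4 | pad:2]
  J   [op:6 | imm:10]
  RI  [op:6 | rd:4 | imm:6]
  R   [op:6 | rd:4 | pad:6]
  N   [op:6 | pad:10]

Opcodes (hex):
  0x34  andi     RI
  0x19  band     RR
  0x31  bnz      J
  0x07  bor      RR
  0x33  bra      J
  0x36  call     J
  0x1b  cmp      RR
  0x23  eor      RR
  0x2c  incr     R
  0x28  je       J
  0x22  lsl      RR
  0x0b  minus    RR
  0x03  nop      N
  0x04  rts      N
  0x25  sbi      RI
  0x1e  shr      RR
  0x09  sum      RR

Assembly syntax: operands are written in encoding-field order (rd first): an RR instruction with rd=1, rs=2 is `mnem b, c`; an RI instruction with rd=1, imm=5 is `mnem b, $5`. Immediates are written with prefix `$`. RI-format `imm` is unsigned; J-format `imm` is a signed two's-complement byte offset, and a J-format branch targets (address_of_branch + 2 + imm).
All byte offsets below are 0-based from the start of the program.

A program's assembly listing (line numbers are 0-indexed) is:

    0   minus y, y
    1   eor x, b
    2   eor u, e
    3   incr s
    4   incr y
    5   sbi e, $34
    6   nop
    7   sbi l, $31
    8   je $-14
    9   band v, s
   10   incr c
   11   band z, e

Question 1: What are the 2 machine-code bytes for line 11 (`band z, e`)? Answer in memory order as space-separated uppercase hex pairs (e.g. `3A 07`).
66 D0

L11: band op=0x19:6|rd=11:4|rs=4:4|pad=0:2 ⇒ 0x66d0 ⇒ big 66 d0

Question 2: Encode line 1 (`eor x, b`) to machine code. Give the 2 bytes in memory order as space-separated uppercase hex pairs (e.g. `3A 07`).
1. eor fields op=0x23:6|rd=9:4|rs=1:4|pad=0:2 → word 8e44h → 8e 44

8E 44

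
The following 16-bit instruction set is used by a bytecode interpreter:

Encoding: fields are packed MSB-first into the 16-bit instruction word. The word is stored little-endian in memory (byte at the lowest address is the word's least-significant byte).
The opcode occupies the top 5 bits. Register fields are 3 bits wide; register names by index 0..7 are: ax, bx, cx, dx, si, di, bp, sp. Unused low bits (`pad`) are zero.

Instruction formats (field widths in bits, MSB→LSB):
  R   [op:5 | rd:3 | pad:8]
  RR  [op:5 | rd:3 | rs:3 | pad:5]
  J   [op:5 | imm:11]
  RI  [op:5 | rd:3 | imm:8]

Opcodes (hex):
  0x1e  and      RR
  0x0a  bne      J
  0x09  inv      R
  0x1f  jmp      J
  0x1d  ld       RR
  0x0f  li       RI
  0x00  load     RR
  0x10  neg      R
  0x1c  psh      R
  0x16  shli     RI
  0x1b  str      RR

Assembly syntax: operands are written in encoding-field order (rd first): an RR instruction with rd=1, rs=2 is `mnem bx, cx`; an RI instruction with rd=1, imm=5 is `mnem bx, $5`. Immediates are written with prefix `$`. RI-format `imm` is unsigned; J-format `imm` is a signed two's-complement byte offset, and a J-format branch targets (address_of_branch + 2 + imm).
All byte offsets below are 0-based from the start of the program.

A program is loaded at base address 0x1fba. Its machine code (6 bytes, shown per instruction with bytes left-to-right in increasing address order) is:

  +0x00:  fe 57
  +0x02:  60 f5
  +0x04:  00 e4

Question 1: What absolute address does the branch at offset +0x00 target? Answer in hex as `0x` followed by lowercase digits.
[00] fe 57 → 0x57fe
  top 5b → 0xa → bne [J]
  imm: (w>>0)&0x7ff=0x7fe (s11→-2) → $-2
  target = base 0x1fba + off 0x00 + 2 + imm -2 = 0x1fba

0x1fba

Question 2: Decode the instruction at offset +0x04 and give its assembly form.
[04] 00 e4 → 0xe400
  opcode bits[15:11]=0x1c: psh/R
  rd@[10:8]=0x4 ⇒ si

psh si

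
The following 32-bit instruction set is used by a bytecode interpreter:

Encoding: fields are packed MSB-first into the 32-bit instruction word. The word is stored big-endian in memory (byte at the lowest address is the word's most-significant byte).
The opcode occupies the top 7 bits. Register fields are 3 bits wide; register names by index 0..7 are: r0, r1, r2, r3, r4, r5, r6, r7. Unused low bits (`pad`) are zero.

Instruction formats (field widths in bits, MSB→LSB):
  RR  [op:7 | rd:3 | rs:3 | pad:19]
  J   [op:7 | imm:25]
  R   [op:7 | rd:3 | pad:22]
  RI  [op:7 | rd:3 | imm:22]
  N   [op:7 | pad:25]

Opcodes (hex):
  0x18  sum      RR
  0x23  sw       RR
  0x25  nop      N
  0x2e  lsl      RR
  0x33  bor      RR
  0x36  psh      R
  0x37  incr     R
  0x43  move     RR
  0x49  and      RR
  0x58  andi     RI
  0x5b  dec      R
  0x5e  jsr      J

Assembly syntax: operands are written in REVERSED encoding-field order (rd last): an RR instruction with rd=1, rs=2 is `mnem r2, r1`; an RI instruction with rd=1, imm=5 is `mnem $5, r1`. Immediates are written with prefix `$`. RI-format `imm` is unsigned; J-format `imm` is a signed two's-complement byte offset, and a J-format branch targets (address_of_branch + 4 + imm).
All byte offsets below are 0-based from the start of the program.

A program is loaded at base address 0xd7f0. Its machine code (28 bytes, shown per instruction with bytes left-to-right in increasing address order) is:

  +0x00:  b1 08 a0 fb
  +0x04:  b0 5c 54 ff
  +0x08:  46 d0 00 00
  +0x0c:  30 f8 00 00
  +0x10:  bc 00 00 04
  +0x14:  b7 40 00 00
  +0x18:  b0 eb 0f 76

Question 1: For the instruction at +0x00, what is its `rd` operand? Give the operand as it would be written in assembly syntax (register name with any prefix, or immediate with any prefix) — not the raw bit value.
r4

[00] b1 08 a0 fb → 0xb108a0fb
  op=0xb108a0fb>>25=0x58 ⇒ andi (RI)
  rd: (w>>22)&0x7=0x4 → r4
  imm: (w>>0)&0x3fffff=0x8a0fb → $565499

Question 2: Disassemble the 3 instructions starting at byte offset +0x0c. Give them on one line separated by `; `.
sum r7, r3; jsr $4; dec r5

off 0x0c: read 30 f8 00 00 as big → 0x30f80000
  op=0x30f80000>>25=0x18 ⇒ sum (RR)
  [24:22] rd=3 = r3
  [21:19] rs=7 = r7
off 0x10: read bc 00 00 04 as big → 0xbc000004
  op=0xbc000004>>25=0x5e ⇒ jsr (J)
  [24:0] imm=4 = $4
off 0x14: read b7 40 00 00 as big → 0xb7400000
  op=0xb7400000>>25=0x5b ⇒ dec (R)
  [24:22] rd=5 = r5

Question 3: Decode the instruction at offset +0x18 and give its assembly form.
[18] b0 eb 0f 76 → 0xb0eb0f76
  opcode bits[31:25]=0x58: andi/RI
  rd: (w>>22)&0x7=0x3 → r3
  imm: (w>>0)&0x3fffff=0x2b0f76 → $2822006

andi $2822006, r3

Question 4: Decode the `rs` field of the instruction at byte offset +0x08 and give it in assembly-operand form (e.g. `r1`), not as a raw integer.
[08] 46 d0 00 00 → 0x46d00000
  top 7b → 0x23 → sw [RR]
  rd@[24:22]=0x3 ⇒ r3
  rs@[21:19]=0x2 ⇒ r2

r2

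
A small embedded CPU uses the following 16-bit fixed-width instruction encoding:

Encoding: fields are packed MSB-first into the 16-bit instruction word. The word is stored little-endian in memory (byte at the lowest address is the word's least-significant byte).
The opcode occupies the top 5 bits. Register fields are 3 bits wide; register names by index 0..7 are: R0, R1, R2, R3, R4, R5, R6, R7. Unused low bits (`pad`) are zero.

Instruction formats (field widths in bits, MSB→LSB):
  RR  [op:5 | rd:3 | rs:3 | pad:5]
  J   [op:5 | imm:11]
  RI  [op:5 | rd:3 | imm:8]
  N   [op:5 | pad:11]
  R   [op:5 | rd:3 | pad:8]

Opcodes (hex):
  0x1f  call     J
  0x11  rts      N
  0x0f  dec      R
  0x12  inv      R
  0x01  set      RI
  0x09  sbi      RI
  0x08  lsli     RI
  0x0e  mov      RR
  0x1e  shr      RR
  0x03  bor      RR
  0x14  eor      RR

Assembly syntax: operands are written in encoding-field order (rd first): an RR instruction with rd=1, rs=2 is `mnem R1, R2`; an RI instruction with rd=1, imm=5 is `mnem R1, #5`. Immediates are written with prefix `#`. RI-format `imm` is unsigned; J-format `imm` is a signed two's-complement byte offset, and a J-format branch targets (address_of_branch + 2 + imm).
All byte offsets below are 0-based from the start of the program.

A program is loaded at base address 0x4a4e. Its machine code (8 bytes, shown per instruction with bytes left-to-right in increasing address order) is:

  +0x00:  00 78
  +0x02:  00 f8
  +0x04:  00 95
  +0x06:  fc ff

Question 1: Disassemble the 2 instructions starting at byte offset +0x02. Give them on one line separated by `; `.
call #0; inv R5

off 0x02: read 00 f8 as little → 0xf800
  top 5b → 0x1f → call [J]
  imm@[10:0]=0x0 ⇒ #0
off 0x04: read 00 95 as little → 0x9500
  top 5b → 0x12 → inv [R]
  rd@[10:8]=0x5 ⇒ R5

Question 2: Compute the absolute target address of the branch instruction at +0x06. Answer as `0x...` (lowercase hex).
0x4a52

[06] fc ff → 0xfffc
  opcode bits[15:11]=0x1f: call/J
  [10:0] imm=2044 (s11→-4) = #-4
  target = base 0x4a4e + off 0x06 + 2 + imm -4 = 0x4a52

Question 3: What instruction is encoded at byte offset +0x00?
dec R0

[00] 00 78 → 0x7800
  opcode bits[15:11]=0xf: dec/R
  [10:8] rd=0 = R0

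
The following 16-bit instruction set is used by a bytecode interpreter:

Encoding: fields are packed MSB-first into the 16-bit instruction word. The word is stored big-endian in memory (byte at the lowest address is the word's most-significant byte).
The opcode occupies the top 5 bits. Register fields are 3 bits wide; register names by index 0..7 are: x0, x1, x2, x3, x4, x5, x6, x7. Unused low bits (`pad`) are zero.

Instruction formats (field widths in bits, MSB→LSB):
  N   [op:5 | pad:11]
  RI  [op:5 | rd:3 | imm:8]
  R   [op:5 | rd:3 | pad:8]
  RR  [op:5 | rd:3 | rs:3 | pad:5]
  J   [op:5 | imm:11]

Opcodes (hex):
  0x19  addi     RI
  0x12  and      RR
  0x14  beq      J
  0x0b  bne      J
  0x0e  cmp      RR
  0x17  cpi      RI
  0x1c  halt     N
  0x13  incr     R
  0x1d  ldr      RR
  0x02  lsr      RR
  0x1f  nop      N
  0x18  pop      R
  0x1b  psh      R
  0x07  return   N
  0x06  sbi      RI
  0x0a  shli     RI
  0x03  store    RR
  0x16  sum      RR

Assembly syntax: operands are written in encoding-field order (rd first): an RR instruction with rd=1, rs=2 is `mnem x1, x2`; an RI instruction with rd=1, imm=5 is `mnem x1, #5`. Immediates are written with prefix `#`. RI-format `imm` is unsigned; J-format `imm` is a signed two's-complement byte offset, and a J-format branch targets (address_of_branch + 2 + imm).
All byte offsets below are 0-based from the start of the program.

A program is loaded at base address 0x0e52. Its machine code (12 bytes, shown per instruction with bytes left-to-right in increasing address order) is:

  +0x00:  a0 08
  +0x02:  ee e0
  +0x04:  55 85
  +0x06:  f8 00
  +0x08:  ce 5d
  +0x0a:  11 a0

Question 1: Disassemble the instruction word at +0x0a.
off 0x0a: read 11 a0 as big → 0x11a0
  op=0x11a0>>11=0x2 ⇒ lsr (RR)
  rd: (w>>8)&0x7=0x1 → x1
  rs: (w>>5)&0x7=0x5 → x5

lsr x1, x5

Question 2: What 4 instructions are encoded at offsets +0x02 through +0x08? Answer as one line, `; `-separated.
ldr x6, x7; shli x5, #133; nop; addi x6, #93

@+02  big-endian(ee e0) = 0xeee0
  op=0xeee0>>11=0x1d ⇒ ldr (RR)
  [10:8] rd=6 = x6
  [7:5] rs=7 = x7
@+04  big-endian(55 85) = 0x5585
  op=0x5585>>11=0xa ⇒ shli (RI)
  [10:8] rd=5 = x5
  [7:0] imm=133 = #133
@+06  big-endian(f8 00) = 0xf800
  op=0xf800>>11=0x1f ⇒ nop (N)
@+08  big-endian(ce 5d) = 0xce5d
  op=0xce5d>>11=0x19 ⇒ addi (RI)
  [10:8] rd=6 = x6
  [7:0] imm=93 = #93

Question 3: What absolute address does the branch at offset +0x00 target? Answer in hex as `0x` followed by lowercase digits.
0x0e5c

+0x00: a0 08 ⇒ word 0xa008 (big)
  op=0xa008>>11=0x14 ⇒ beq (J)
  [10:0] imm=8 = #8
  target = base 0x0e52 + off 0x00 + 2 + imm 8 = 0x0e5c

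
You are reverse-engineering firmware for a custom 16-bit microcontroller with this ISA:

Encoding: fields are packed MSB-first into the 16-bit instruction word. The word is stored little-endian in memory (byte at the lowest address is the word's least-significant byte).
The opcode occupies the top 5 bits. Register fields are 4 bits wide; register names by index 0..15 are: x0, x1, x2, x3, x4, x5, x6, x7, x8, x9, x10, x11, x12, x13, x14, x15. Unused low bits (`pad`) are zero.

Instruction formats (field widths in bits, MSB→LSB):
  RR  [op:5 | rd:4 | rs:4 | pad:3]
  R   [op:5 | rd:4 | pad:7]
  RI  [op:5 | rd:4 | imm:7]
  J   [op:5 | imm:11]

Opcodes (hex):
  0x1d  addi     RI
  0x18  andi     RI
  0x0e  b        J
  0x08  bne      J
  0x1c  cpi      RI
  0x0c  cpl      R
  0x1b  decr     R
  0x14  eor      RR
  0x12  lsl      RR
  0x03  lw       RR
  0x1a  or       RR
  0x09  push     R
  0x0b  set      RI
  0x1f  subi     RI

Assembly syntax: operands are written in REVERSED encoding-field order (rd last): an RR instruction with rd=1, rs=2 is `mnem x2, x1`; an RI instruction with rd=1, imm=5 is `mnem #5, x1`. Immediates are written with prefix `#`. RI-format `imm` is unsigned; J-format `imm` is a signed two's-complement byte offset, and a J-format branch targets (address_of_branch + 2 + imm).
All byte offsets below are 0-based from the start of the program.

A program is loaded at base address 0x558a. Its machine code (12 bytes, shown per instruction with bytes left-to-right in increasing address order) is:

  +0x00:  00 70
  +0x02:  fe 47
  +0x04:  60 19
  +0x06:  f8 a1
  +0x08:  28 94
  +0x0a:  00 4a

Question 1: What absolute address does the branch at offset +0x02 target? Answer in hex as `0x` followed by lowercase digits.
+0x02: fe 47 ⇒ word 0x47fe (little)
  opcode bits[15:11]=0x8: bne/J
  imm: (w>>0)&0x7ff=0x7fe (s11→-2) → #-2
  target = base 0x558a + off 0x02 + 2 + imm -2 = 0x558c

0x558c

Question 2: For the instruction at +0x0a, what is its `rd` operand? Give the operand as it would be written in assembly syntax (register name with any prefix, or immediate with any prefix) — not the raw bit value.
x4

@+0a  little-endian(00 4a) = 0x4a00
  top 5b → 0x9 → push [R]
  rd@[10:7]=0x4 ⇒ x4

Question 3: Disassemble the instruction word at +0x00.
[00] 00 70 → 0x7000
  op=0x7000>>11=0xe ⇒ b (J)
  [10:0] imm=0 = #0

b #0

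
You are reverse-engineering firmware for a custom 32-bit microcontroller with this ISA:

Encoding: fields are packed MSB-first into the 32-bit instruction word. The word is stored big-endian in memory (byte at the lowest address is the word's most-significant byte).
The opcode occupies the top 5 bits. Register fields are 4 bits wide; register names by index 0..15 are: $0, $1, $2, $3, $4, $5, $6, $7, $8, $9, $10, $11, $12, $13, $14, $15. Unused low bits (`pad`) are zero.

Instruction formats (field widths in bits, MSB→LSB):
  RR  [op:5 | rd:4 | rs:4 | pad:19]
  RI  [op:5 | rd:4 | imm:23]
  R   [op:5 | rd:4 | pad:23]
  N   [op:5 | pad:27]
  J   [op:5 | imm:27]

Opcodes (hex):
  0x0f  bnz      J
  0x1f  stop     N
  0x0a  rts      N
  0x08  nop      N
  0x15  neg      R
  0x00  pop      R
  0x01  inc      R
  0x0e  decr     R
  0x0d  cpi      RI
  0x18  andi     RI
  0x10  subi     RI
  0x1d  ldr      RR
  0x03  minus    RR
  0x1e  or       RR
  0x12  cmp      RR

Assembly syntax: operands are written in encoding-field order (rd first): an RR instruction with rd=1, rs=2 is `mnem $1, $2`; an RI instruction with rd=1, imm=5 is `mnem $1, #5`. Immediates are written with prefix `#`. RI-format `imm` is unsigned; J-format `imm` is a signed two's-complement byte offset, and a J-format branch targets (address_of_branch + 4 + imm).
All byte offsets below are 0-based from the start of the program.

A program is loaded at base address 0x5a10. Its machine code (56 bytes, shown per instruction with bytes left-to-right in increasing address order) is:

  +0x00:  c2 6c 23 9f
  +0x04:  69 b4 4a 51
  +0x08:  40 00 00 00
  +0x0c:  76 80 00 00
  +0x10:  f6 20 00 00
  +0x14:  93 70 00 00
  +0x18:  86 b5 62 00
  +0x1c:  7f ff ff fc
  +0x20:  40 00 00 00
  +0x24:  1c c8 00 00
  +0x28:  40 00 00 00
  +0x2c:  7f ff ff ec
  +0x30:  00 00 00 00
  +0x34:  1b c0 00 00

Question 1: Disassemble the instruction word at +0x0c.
off 0x0c: read 76 80 00 00 as big → 0x76800000
  opcode bits[31:27]=0xe: decr/R
  [26:23] rd=13 = $13

decr $13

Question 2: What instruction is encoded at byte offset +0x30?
+0x30: 00 00 00 00 ⇒ word 0x00000000 (big)
  opcode bits[31:27]=0x0: pop/R
  [26:23] rd=0 = $0

pop $0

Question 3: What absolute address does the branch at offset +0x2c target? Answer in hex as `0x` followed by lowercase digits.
+0x2c: 7f ff ff ec ⇒ word 0x7fffffec (big)
  top 5b → 0xf → bnz [J]
  imm: (w>>0)&0x7ffffff=0x7ffffec (s27→-20) → #-20
  target = base 0x5a10 + off 0x2c + 4 + imm -20 = 0x5a2c

0x5a2c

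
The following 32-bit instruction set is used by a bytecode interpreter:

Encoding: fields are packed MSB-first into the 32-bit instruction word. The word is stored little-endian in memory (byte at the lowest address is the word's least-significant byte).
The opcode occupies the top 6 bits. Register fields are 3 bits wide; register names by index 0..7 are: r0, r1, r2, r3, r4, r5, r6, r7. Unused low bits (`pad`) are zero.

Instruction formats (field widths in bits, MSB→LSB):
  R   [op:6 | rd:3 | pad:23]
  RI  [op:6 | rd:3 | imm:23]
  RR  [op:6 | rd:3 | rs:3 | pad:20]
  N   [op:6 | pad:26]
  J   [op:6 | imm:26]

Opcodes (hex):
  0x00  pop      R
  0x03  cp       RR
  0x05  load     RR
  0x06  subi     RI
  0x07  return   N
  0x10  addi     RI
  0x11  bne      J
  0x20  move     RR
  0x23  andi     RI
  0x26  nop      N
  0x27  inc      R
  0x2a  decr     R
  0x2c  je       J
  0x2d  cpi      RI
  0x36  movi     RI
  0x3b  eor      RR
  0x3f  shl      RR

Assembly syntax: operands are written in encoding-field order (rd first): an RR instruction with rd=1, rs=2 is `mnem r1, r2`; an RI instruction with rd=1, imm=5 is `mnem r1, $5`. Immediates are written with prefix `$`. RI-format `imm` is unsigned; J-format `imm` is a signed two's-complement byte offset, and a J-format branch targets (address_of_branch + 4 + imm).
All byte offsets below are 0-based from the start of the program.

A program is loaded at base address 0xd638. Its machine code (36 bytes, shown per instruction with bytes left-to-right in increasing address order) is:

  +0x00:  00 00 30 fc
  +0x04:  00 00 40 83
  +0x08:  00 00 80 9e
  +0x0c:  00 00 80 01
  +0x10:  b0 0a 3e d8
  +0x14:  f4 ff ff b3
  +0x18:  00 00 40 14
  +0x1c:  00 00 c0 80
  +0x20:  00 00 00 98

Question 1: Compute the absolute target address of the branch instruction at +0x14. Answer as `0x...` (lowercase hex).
[14] f4 ff ff b3 → 0xb3fffff4
  opcode bits[31:26]=0x2c: je/J
  imm: (w>>0)&0x3ffffff=0x3fffff4 (s26→-12) → $-12
  target = base 0xd638 + off 0x14 + 4 + imm -12 = 0xd644

0xd644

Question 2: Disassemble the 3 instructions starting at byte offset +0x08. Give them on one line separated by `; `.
inc r5; pop r3; movi r0, $4065968

[08] 00 00 80 9e → 0x9e800000
  top 6b → 0x27 → inc [R]
  [25:23] rd=5 = r5
[0c] 00 00 80 01 → 0x01800000
  top 6b → 0x0 → pop [R]
  [25:23] rd=3 = r3
[10] b0 0a 3e d8 → 0xd83e0ab0
  top 6b → 0x36 → movi [RI]
  [25:23] rd=0 = r0
  [22:0] imm=4065968 = $4065968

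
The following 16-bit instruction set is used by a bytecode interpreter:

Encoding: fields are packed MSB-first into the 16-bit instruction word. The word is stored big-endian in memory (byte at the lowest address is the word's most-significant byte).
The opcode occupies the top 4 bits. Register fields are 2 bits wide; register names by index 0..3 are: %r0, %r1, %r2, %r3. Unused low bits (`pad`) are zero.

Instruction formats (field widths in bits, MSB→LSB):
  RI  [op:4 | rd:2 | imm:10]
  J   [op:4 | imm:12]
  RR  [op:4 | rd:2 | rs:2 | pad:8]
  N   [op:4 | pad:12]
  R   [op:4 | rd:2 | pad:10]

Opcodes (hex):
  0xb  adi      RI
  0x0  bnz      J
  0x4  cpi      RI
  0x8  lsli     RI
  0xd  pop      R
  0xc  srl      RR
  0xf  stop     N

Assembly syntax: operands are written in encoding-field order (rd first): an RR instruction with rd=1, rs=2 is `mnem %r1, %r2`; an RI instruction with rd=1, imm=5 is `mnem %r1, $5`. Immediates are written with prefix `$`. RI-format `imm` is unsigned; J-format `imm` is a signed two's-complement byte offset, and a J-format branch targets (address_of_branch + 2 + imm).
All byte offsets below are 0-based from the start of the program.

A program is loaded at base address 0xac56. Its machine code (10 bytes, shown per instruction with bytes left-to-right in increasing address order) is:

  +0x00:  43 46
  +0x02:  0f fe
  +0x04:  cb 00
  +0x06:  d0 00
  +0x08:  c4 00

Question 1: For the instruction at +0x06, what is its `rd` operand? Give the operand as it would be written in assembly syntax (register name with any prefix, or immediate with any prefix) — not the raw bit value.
@+06  big-endian(d0 00) = 0xd000
  op=0xd000>>12=0xd ⇒ pop (R)
  rd: (w>>10)&0x3=0x0 → %r0

%r0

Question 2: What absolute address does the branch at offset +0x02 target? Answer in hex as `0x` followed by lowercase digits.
0xac58

[02] 0f fe → 0x0ffe
  op=0x0ffe>>12=0x0 ⇒ bnz (J)
  imm@[11:0]=0xffe (s12→-2) ⇒ $-2
  target = base 0xac56 + off 0x02 + 2 + imm -2 = 0xac58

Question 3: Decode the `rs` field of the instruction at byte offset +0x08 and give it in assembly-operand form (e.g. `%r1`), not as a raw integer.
%r0

off 0x08: read c4 00 as big → 0xc400
  opcode bits[15:12]=0xc: srl/RR
  rd@[11:10]=0x1 ⇒ %r1
  rs@[9:8]=0x0 ⇒ %r0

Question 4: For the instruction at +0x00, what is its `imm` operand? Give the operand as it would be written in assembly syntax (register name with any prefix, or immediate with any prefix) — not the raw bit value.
@+00  big-endian(43 46) = 0x4346
  op=0x4346>>12=0x4 ⇒ cpi (RI)
  rd: (w>>10)&0x3=0x0 → %r0
  imm: (w>>0)&0x3ff=0x346 → $838

$838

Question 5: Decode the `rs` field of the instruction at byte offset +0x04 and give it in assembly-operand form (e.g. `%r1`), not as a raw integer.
%r3

@+04  big-endian(cb 00) = 0xcb00
  op=0xcb00>>12=0xc ⇒ srl (RR)
  rd: (w>>10)&0x3=0x2 → %r2
  rs: (w>>8)&0x3=0x3 → %r3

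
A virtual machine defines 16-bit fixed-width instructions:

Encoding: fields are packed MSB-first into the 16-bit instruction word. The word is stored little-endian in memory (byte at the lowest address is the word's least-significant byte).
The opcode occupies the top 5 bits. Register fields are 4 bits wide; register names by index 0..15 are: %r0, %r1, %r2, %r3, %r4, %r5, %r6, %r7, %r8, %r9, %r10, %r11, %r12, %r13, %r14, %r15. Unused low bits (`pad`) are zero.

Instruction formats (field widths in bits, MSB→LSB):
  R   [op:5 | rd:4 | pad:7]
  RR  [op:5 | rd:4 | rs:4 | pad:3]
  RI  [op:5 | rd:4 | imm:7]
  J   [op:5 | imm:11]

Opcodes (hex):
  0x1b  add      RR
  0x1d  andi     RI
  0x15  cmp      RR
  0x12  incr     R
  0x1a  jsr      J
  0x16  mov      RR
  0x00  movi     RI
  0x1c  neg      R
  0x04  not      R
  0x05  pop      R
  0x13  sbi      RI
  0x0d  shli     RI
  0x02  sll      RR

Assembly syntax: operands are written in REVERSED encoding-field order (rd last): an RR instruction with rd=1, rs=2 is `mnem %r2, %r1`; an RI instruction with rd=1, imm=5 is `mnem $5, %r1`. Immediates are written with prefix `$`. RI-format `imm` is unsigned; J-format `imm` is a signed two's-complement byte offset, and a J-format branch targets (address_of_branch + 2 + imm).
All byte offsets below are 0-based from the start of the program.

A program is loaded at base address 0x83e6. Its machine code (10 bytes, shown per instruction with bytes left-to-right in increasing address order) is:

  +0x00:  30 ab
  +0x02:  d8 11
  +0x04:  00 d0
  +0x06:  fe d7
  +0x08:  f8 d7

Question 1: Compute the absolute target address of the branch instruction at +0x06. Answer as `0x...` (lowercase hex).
0x83ec

@+06  little-endian(fe d7) = 0xd7fe
  opcode bits[15:11]=0x1a: jsr/J
  [10:0] imm=2046 (s11→-2) = $-2
  target = base 0x83e6 + off 0x06 + 2 + imm -2 = 0x83ec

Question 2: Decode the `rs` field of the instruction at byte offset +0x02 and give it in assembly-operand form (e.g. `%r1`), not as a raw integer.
%r11

@+02  little-endian(d8 11) = 0x11d8
  top 5b → 0x2 → sll [RR]
  rd@[10:7]=0x3 ⇒ %r3
  rs@[6:3]=0xb ⇒ %r11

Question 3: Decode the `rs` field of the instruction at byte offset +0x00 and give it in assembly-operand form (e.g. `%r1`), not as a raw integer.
%r6

@+00  little-endian(30 ab) = 0xab30
  op=0xab30>>11=0x15 ⇒ cmp (RR)
  [10:7] rd=6 = %r6
  [6:3] rs=6 = %r6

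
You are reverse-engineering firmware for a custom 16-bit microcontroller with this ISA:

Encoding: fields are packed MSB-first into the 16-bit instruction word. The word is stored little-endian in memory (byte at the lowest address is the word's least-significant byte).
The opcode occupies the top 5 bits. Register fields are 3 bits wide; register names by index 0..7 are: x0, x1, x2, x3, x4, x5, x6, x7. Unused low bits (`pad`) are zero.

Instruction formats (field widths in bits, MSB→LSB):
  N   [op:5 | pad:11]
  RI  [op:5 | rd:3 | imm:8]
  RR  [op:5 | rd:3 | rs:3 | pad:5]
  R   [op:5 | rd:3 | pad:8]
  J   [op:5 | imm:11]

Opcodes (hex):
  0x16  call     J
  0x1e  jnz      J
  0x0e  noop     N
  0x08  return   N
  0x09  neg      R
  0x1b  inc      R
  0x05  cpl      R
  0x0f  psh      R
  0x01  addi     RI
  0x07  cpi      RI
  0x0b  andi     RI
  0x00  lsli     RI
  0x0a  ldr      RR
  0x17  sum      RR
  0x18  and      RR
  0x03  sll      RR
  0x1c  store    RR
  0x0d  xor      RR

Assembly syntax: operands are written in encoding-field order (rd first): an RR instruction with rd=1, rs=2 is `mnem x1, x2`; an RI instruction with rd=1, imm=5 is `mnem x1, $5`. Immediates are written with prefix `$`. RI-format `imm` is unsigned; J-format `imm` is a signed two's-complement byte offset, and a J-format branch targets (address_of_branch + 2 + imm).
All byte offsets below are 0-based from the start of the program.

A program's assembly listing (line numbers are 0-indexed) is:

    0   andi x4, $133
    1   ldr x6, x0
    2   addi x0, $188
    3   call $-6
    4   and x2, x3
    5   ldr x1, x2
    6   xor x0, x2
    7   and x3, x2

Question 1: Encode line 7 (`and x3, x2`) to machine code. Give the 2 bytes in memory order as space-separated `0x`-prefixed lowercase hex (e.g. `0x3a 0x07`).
line 7 (and): pack op=0x18:5|rd=3:3|rs=2:3|pad=0:5 = 0xc340; little→ 40 c3

0x40 0xc3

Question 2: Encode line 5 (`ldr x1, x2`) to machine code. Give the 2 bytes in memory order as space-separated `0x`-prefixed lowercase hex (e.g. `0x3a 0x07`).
0x40 0x51

L5: ldr op=0xa:5|rd=1:3|rs=2:3|pad=0:5 ⇒ 0x5140 ⇒ little 40 51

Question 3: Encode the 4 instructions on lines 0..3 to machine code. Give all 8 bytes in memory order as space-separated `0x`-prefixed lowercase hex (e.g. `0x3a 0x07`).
0. andi fields op=0xb:5|rd=4:3|imm=133:8 → word 5c85h → 85 5c
1. ldr fields op=0xa:5|rd=6:3|rs=0:3|pad=0:5 → word 5600h → 00 56
2. addi fields op=0x1:5|rd=0:3|imm=188:8 → word 08bch → bc 08
3. call fields op=0x16:5|imm=-6:11 → word b7fah → fa b7

0x85 0x5c 0x00 0x56 0xbc 0x08 0xfa 0xb7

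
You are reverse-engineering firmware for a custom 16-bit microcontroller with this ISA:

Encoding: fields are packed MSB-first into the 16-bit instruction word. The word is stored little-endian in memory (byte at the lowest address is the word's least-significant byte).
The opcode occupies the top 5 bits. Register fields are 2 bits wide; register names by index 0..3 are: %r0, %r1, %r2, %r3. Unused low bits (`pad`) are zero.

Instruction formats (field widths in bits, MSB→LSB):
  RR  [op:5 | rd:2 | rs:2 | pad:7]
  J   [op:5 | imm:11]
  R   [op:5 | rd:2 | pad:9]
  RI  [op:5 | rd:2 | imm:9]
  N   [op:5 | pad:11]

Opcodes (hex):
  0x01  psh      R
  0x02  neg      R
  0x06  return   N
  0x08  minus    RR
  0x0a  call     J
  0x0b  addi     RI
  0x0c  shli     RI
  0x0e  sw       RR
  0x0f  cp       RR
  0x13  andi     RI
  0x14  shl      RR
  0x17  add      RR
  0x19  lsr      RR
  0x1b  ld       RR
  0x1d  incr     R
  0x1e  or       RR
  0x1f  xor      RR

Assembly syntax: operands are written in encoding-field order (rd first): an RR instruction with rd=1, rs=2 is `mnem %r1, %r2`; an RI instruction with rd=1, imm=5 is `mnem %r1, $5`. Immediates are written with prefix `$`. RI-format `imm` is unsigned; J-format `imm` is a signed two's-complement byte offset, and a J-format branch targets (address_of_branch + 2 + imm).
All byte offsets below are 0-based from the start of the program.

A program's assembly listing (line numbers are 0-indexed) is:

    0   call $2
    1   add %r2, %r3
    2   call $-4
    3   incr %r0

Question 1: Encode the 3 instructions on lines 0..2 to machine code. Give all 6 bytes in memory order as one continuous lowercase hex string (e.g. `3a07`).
line 0 (call): pack op=0xa:5|imm=2:11 = 0x5002; little→ 02 50
line 1 (add): pack op=0x17:5|rd=2:2|rs=3:2|pad=0:7 = 0xbd80; little→ 80 bd
line 2 (call): pack op=0xa:5|imm=-4:11 = 0x57fc; little→ fc 57

025080bdfc57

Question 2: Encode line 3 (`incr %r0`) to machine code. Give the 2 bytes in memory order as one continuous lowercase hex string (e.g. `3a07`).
00e8

3. incr fields op=0x1d:5|rd=0:2|pad=0:9 → word e800h → 00 e8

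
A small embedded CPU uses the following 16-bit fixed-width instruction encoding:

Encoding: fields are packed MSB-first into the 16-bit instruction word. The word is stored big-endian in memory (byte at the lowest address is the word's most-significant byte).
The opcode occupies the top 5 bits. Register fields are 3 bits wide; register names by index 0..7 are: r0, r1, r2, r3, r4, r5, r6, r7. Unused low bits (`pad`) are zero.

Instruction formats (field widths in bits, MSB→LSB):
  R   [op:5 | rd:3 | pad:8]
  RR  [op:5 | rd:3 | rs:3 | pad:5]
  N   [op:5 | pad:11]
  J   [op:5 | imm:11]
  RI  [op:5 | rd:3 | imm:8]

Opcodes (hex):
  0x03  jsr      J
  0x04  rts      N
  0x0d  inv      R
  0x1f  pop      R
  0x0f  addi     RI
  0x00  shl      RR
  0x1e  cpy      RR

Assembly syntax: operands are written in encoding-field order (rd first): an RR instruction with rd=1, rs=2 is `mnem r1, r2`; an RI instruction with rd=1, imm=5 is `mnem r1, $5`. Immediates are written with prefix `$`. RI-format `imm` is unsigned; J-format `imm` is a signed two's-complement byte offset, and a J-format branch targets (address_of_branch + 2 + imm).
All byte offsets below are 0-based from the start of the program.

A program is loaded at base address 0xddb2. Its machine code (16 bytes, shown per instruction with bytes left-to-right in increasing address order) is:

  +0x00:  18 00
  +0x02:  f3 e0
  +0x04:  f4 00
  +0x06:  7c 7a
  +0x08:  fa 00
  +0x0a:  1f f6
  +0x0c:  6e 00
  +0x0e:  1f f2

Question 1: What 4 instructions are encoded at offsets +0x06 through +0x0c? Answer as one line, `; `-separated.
+0x06: 7c 7a ⇒ word 0x7c7a (big)
  top 5b → 0xf → addi [RI]
  rd@[10:8]=0x4 ⇒ r4
  imm@[7:0]=0x7a ⇒ $122
+0x08: fa 00 ⇒ word 0xfa00 (big)
  top 5b → 0x1f → pop [R]
  rd@[10:8]=0x2 ⇒ r2
+0x0a: 1f f6 ⇒ word 0x1ff6 (big)
  top 5b → 0x3 → jsr [J]
  imm@[10:0]=0x7f6 (s11→-10) ⇒ $-10
+0x0c: 6e 00 ⇒ word 0x6e00 (big)
  top 5b → 0xd → inv [R]
  rd@[10:8]=0x6 ⇒ r6

addi r4, $122; pop r2; jsr $-10; inv r6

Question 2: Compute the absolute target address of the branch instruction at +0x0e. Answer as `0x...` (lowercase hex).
0xddb4

off 0x0e: read 1f f2 as big → 0x1ff2
  opcode bits[15:11]=0x3: jsr/J
  imm: (w>>0)&0x7ff=0x7f2 (s11→-14) → $-14
  target = base 0xddb2 + off 0x0e + 2 + imm -14 = 0xddb4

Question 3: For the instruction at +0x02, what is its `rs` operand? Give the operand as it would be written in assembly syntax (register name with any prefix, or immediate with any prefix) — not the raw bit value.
r7

[02] f3 e0 → 0xf3e0
  op=0xf3e0>>11=0x1e ⇒ cpy (RR)
  [10:8] rd=3 = r3
  [7:5] rs=7 = r7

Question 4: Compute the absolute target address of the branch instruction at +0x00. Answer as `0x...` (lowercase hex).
0xddb4

@+00  big-endian(18 00) = 0x1800
  op=0x1800>>11=0x3 ⇒ jsr (J)
  imm: (w>>0)&0x7ff=0x0 → $0
  target = base 0xddb2 + off 0x00 + 2 + imm 0 = 0xddb4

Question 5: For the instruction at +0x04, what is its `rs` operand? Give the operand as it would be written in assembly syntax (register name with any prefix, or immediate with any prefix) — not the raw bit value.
r0

+0x04: f4 00 ⇒ word 0xf400 (big)
  op=0xf400>>11=0x1e ⇒ cpy (RR)
  rd@[10:8]=0x4 ⇒ r4
  rs@[7:5]=0x0 ⇒ r0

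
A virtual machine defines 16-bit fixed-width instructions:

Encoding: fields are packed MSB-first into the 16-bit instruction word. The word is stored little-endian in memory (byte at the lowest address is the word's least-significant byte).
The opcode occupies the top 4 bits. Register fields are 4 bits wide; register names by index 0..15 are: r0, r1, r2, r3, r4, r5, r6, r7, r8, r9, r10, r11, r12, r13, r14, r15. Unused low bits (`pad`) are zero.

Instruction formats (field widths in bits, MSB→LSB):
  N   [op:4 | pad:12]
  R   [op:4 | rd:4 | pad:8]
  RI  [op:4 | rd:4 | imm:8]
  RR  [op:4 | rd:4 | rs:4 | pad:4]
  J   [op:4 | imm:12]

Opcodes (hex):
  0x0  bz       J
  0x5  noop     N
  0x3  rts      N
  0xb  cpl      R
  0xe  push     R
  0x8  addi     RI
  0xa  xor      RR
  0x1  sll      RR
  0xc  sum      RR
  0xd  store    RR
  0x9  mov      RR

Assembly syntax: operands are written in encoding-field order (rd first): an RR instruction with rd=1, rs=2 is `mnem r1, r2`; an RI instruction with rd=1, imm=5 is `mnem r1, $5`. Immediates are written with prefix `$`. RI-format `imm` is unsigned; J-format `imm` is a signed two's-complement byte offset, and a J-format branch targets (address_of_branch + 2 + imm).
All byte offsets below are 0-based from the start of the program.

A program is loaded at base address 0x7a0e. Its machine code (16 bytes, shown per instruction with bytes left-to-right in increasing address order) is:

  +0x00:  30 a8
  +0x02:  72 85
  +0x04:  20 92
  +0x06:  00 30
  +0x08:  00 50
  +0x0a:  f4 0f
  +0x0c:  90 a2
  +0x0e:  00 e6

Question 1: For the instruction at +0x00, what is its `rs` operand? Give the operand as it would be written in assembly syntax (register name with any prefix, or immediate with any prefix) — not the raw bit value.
+0x00: 30 a8 ⇒ word 0xa830 (little)
  top 4b → 0xa → xor [RR]
  rd@[11:8]=0x8 ⇒ r8
  rs@[7:4]=0x3 ⇒ r3

r3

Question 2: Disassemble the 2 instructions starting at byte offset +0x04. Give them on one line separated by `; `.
+0x04: 20 92 ⇒ word 0x9220 (little)
  opcode bits[15:12]=0x9: mov/RR
  rd@[11:8]=0x2 ⇒ r2
  rs@[7:4]=0x2 ⇒ r2
+0x06: 00 30 ⇒ word 0x3000 (little)
  opcode bits[15:12]=0x3: rts/N

mov r2, r2; rts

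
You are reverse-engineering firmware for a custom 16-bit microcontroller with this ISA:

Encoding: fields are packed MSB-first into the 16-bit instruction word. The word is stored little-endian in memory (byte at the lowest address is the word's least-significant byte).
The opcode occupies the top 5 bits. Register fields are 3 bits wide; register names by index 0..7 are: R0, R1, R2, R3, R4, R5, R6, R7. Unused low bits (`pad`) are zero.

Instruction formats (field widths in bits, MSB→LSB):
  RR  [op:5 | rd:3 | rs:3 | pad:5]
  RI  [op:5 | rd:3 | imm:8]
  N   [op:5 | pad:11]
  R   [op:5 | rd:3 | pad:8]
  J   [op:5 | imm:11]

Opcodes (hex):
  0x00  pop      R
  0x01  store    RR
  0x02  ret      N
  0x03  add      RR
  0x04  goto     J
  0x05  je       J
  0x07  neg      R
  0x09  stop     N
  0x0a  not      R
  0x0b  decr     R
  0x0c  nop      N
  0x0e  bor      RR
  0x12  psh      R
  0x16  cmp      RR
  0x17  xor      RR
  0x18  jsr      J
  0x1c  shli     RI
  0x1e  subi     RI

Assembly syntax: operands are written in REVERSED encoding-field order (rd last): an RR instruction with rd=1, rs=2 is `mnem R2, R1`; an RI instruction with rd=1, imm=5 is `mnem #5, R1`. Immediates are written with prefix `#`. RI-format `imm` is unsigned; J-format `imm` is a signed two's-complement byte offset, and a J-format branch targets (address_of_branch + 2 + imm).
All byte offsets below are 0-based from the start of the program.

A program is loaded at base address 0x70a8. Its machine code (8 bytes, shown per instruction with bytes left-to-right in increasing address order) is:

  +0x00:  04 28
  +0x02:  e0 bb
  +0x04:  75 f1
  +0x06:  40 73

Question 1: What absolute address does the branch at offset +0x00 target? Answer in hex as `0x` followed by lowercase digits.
off 0x00: read 04 28 as little → 0x2804
  top 5b → 0x5 → je [J]
  [10:0] imm=4 = #4
  target = base 0x70a8 + off 0x00 + 2 + imm 4 = 0x70ae

0x70ae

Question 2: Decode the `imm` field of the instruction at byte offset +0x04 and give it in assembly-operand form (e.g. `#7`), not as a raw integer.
[04] 75 f1 → 0xf175
  op=0xf175>>11=0x1e ⇒ subi (RI)
  rd@[10:8]=0x1 ⇒ R1
  imm@[7:0]=0x75 ⇒ #117

#117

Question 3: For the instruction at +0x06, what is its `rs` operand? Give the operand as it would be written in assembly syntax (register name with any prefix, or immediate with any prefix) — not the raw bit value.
R2

@+06  little-endian(40 73) = 0x7340
  opcode bits[15:11]=0xe: bor/RR
  rd: (w>>8)&0x7=0x3 → R3
  rs: (w>>5)&0x7=0x2 → R2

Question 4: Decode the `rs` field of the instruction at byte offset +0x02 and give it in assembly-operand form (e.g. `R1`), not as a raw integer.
R7

off 0x02: read e0 bb as little → 0xbbe0
  top 5b → 0x17 → xor [RR]
  rd: (w>>8)&0x7=0x3 → R3
  rs: (w>>5)&0x7=0x7 → R7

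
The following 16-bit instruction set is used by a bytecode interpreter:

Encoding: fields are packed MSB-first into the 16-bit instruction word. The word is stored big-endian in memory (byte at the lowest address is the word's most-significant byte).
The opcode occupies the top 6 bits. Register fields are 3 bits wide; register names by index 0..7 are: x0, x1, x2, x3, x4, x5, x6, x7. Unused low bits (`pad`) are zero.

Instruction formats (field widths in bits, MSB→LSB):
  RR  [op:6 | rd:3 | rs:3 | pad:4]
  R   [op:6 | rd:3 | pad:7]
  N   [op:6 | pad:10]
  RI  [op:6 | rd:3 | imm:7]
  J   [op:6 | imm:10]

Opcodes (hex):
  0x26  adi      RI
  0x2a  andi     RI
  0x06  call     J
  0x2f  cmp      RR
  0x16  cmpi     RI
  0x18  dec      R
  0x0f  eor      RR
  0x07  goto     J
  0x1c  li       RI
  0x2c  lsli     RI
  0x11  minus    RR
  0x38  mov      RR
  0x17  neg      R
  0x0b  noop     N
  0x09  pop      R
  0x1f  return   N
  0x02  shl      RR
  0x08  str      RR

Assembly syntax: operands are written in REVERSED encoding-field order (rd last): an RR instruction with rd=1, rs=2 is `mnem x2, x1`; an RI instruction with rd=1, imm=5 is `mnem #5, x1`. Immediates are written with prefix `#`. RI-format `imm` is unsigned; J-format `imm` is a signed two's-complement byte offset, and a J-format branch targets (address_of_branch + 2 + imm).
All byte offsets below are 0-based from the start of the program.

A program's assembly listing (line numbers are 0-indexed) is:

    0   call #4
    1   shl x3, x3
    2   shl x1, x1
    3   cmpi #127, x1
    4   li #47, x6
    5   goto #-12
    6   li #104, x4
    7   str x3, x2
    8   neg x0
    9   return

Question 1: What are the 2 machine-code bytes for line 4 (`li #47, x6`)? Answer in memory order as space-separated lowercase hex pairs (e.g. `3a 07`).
73 2f

L4: li op=0x1c:6|rd=6:3|imm=47:7 ⇒ 0x732f ⇒ big 73 2f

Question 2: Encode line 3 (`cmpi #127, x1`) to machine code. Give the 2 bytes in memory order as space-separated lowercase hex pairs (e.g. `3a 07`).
58 ff

line 3 (cmpi): pack op=0x16:6|rd=1:3|imm=127:7 = 0x58ff; big→ 58 ff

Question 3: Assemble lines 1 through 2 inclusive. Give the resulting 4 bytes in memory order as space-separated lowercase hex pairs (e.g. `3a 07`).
line 1 (shl): pack op=0x2:6|rd=3:3|rs=3:3|pad=0:4 = 0x09b0; big→ 09 b0
line 2 (shl): pack op=0x2:6|rd=1:3|rs=1:3|pad=0:4 = 0x0890; big→ 08 90

09 b0 08 90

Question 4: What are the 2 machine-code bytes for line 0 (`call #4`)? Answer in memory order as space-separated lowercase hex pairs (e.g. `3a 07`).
line 0 (call): pack op=0x6:6|imm=4:10 = 0x1804; big→ 18 04

18 04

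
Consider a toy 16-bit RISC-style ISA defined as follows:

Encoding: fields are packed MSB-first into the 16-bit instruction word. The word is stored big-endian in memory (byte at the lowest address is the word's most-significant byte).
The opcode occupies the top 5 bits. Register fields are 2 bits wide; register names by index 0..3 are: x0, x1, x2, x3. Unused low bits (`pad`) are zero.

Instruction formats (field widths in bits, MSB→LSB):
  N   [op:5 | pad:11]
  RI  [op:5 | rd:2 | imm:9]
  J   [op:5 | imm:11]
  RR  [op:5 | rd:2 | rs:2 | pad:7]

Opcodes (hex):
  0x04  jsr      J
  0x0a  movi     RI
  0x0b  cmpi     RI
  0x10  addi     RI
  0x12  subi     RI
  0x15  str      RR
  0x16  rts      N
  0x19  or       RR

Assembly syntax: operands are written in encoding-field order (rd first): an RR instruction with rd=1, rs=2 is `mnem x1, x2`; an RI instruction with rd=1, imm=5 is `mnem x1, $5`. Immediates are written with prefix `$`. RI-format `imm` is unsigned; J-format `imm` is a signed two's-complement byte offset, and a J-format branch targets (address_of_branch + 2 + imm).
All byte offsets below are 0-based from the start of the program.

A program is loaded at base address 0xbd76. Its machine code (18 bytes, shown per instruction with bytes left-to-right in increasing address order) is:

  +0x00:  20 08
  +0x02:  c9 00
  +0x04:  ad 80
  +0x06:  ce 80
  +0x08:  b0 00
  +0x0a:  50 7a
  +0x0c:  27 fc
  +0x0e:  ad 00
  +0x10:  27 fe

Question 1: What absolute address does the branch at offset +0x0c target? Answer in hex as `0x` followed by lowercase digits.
off 0x0c: read 27 fc as big → 0x27fc
  opcode bits[15:11]=0x4: jsr/J
  imm: (w>>0)&0x7ff=0x7fc (s11→-4) → $-4
  target = base 0xbd76 + off 0x0c + 2 + imm -4 = 0xbd80

0xbd80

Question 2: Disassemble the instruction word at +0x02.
off 0x02: read c9 00 as big → 0xc900
  top 5b → 0x19 → or [RR]
  [10:9] rd=0 = x0
  [8:7] rs=2 = x2

or x0, x2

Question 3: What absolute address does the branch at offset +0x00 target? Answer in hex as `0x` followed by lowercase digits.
0xbd80

+0x00: 20 08 ⇒ word 0x2008 (big)
  top 5b → 0x4 → jsr [J]
  imm@[10:0]=0x8 ⇒ $8
  target = base 0xbd76 + off 0x00 + 2 + imm 8 = 0xbd80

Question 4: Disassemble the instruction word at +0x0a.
off 0x0a: read 50 7a as big → 0x507a
  opcode bits[15:11]=0xa: movi/RI
  rd: (w>>9)&0x3=0x0 → x0
  imm: (w>>0)&0x1ff=0x7a → $122

movi x0, $122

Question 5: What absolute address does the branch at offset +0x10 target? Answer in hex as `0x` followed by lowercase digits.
0xbd86

+0x10: 27 fe ⇒ word 0x27fe (big)
  opcode bits[15:11]=0x4: jsr/J
  [10:0] imm=2046 (s11→-2) = $-2
  target = base 0xbd76 + off 0x10 + 2 + imm -2 = 0xbd86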